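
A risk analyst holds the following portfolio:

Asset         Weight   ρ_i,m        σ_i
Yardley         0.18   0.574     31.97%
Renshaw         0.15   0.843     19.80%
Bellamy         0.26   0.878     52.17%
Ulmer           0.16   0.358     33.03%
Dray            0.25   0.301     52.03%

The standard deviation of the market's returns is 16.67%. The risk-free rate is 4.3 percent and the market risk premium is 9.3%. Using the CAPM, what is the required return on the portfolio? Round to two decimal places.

17.42%

β_Yardley = 0.574 × 31.97% / 16.67% = 1.1008
β_Renshaw = 0.843 × 19.80% / 16.67% = 1.0013
β_Bellamy = 0.878 × 52.17% / 16.67% = 2.7478
β_Ulmer = 0.358 × 33.03% / 16.67% = 0.7093
β_Dray = 0.301 × 52.03% / 16.67% = 0.9395
β_P = Σ w_i β_i = 0.18×1.1008 + 0.15×1.0013 + 0.26×2.7478 + 0.16×0.7093 + 0.25×0.9395 = 1.4111
E(R_P) = R_f + β_P × MRP = 4.3% + 1.4111 × 9.3% = 17.42%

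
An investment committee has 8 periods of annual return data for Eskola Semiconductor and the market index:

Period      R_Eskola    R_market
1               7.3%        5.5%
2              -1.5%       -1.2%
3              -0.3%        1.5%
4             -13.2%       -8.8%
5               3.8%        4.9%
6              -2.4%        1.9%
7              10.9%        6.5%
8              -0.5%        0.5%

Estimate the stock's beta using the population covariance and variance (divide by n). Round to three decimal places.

Mean R_i = (7.3 − 1.5 − 0.3 − 13.2 + 3.8 − 2.4 + 10.9 − 0.5) / 8 = 0.5125%
Mean R_m = (5.5 − 1.2 + 1.5 − 8.8 + 4.9 + 1.9 + 6.5 + 0.5) / 8 = 1.3500%
Σ(R_i − R̄_i)(R_m − R̄_m) = 236.7850  ⇒  Cov = 236.7850 / 8 = 29.5981
Σ(R_m − R̄_m)² = 166.9200  ⇒  Var(R_m) = 166.9200 / 8 = 20.8650
β = Cov / Var(R_m) = 29.5981 / 20.8650 = 1.4186

1.419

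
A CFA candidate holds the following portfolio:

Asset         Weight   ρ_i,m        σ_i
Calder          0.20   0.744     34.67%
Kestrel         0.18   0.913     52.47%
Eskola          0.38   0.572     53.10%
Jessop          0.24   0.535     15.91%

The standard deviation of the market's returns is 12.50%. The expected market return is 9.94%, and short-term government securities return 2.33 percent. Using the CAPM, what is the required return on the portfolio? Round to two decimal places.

β_Calder = 0.744 × 34.67% / 12.50% = 2.0636
β_Kestrel = 0.913 × 52.47% / 12.50% = 3.8324
β_Eskola = 0.572 × 53.10% / 12.50% = 2.4299
β_Jessop = 0.535 × 15.91% / 12.50% = 0.6809
β_P = Σ w_i β_i = 0.20×2.0636 + 0.18×3.8324 + 0.38×2.4299 + 0.24×0.6809 = 2.1893
MRP = 9.94% − 2.33% = 7.61%
E(R_P) = R_f + β_P × MRP = 2.33% + 2.1893 × 7.61% = 18.99%

18.99%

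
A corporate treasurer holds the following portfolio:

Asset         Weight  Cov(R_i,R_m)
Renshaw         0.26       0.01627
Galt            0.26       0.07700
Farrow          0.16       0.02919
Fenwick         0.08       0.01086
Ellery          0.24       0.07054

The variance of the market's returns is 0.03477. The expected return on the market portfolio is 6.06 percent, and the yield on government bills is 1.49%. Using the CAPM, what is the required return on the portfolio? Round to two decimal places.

7.63%

β_Renshaw = 0.01627 / 0.03477 = 0.4679
β_Galt = 0.07700 / 0.03477 = 2.2146
β_Farrow = 0.02919 / 0.03477 = 0.8395
β_Fenwick = 0.01086 / 0.03477 = 0.3123
β_Ellery = 0.07054 / 0.03477 = 2.0288
β_P = Σ w_i β_i = 0.26×0.4679 + 0.26×2.2146 + 0.16×0.8395 + 0.08×0.3123 + 0.24×2.0288 = 1.3437
MRP = 6.06% − 1.49% = 4.57%
E(R_P) = R_f + β_P × MRP = 1.49% + 1.3437 × 4.57% = 7.63%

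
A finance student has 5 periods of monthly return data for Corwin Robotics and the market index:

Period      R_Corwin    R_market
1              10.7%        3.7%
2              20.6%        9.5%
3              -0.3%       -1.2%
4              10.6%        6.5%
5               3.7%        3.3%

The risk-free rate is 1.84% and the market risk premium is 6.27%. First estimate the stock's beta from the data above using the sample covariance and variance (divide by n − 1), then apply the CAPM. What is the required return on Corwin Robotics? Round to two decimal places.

Mean R_i = (10.7 + 20.6 − 0.3 + 10.6 + 3.7) / 5 = 9.0600%
Mean R_m = (3.7 + 9.5 − 1.2 + 6.5 + 3.3) / 5 = 4.3600%
Σ(R_i − R̄_i)(R_m − R̄_m) = 119.2520  ⇒  Cov = 119.2520 / 4 = 29.8130
Σ(R_m − R̄_m)² = 63.4720  ⇒  Var(R_m) = 63.4720 / 4 = 15.8680
β = Cov / Var(R_m) = 29.8130 / 15.8680 = 1.8788
E(R) = R_f + β × MRP = 1.84% + 1.8788 × 6.27% = 13.62%

13.62%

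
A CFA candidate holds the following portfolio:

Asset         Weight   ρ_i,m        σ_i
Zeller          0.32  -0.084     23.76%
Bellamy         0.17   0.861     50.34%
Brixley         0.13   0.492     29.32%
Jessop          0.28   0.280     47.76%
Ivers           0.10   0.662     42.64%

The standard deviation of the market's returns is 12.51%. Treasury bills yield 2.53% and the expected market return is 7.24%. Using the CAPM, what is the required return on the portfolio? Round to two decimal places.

8.24%

β_Zeller = -0.084 × 23.76% / 12.51% = -0.1595
β_Bellamy = 0.861 × 50.34% / 12.51% = 3.4646
β_Brixley = 0.492 × 29.32% / 12.51% = 1.1531
β_Jessop = 0.280 × 47.76% / 12.51% = 1.0690
β_Ivers = 0.662 × 42.64% / 12.51% = 2.2564
β_P = Σ w_i β_i = 0.32×-0.1595 + 0.17×3.4646 + 0.13×1.1531 + 0.28×1.0690 + 0.10×2.2564 = 1.2128
MRP = 7.24% − 2.53% = 4.71%
E(R_P) = R_f + β_P × MRP = 2.53% + 1.2128 × 4.71% = 8.24%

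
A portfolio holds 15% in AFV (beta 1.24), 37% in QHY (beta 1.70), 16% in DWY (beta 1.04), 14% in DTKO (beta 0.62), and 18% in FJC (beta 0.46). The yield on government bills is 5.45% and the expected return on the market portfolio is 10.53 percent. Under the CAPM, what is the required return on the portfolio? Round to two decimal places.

11.30%

β_P = Σ w_i β_i = 0.15×1.24 + 0.37×1.70 + 0.16×1.04 + 0.14×0.62 + 0.18×0.46 = 1.1510
MRP = 10.53% − 5.45% = 5.08%
E(R_P) = R_f + β_P × MRP = 5.45% + 1.1510 × 5.08% = 11.30%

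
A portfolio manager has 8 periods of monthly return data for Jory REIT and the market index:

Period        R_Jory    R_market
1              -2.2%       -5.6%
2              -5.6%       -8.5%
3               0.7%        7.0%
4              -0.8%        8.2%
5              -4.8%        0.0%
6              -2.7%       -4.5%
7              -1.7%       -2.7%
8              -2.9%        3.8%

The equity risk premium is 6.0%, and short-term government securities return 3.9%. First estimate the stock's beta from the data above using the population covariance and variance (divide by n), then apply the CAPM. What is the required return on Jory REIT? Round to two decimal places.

Mean R_i = (-2.2 − 5.6 + 0.7 − 0.8 − 4.8 − 2.7 − 1.7 − 2.9) / 8 = -2.5000%
Mean R_m = (-5.6 − 8.5 + 7.0 + 8.2 + 0.0 − 4.5 − 2.7 + 3.8) / 8 = -0.2875%
Σ(R_i − R̄_i)(R_m − R̄_m) = 58.2300  ⇒  Cov = 58.2300 / 8 = 7.2788
Σ(R_m − R̄_m)² = 261.1688  ⇒  Var(R_m) = 261.1688 / 8 = 32.6461
β = Cov / Var(R_m) = 7.2788 / 32.6461 = 0.2230
E(R) = R_f + β × MRP = 3.9% + 0.2230 × 6.0% = 5.24%

5.24%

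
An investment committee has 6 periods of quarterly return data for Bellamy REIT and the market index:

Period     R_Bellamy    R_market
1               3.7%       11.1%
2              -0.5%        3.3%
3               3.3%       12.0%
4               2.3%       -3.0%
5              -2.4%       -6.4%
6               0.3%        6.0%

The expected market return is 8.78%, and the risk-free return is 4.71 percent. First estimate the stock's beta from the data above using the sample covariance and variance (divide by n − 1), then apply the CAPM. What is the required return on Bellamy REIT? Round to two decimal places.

Mean R_i = (3.7 − 0.5 + 3.3 + 2.3 − 2.4 + 0.3) / 6 = 1.1167%
Mean R_m = (11.1 + 3.3 + 12.0 − 3.0 − 6.4 + 6.0) / 6 = 3.8333%
Σ(R_i − R̄_i)(R_m − R̄_m) = 63.5967  ⇒  Cov = 63.5967 / 5 = 12.7193
Σ(R_m − R̄_m)² = 275.8933  ⇒  Var(R_m) = 275.8933 / 5 = 55.1787
β = Cov / Var(R_m) = 12.7193 / 55.1787 = 0.2305
MRP = 8.78% − 4.71% = 4.07%
E(R) = R_f + β × MRP = 4.71% + 0.2305 × 4.07% = 5.65%

5.65%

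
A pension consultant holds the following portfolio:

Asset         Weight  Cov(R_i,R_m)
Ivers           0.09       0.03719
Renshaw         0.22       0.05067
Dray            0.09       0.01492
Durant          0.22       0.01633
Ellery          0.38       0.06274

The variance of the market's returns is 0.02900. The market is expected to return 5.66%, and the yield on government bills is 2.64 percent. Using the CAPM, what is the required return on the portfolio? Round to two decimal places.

β_Ivers = 0.03719 / 0.02900 = 1.2824
β_Renshaw = 0.05067 / 0.02900 = 1.7472
β_Dray = 0.01492 / 0.02900 = 0.5145
β_Durant = 0.01633 / 0.02900 = 0.5631
β_Ellery = 0.06274 / 0.02900 = 2.1634
β_P = Σ w_i β_i = 0.09×1.2824 + 0.22×1.7472 + 0.09×0.5145 + 0.22×0.5631 + 0.38×2.1634 = 1.4921
MRP = 5.66% − 2.64% = 3.02%
E(R_P) = R_f + β_P × MRP = 2.64% + 1.4921 × 3.02% = 7.15%

7.15%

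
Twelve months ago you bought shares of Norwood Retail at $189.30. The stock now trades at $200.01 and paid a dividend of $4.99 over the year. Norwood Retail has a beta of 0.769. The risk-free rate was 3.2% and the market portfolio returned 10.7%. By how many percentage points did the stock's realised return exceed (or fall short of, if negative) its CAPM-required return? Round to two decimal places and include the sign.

Realised HPR = (P1 + D1 − P0) / P0 = (200.01 + 4.99 − 189.30) / 189.30 = 15.70 / 189.30 = 8.2937%
MRP = 10.7% − 3.2% = 7.50%
CAPM required = R_f + β·MRP = 3.2% + 0.769 × 7.5% = 8.9675%
α = realised − required = 8.2937% − 8.9675% = -0.67%

-0.67%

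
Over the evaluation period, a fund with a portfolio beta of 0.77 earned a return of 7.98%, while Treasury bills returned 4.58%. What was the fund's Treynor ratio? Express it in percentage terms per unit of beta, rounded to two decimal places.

4.42%

Treynor = (R_P − R_f) / β_P = (7.98% − 4.58%) / 0.7700 = 3.40% / 0.7700 = 4.42%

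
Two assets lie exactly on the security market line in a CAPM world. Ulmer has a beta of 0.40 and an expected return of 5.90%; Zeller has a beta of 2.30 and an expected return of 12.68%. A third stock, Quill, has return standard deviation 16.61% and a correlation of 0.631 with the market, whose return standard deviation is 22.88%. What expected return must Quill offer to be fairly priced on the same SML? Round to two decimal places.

MRP = (12.68% − 5.90%) / (2.30 − 0.40) = 3.5684%
R_f = 5.90% − 0.40 × 3.5684% = 4.4726%
β_Quill = ρ·σ_i/σ_m = 0.631 × 16.61 / 22.88 = 0.4581
E(R_Quill) = R_f + β × MRP = 4.4726% + 0.4581 × 3.5684% = 6.11%

6.11%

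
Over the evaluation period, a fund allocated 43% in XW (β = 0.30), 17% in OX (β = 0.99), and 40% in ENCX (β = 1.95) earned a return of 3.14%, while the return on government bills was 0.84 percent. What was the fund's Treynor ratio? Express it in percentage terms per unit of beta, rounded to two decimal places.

β_P = 0.43×0.30 + 0.17×0.99 + 0.40×1.95 = 1.0773
Treynor = (R_P − R_f) / β_P = (3.14% − 0.84%) / 1.0773 = 2.30% / 1.0773 = 2.13%

2.13%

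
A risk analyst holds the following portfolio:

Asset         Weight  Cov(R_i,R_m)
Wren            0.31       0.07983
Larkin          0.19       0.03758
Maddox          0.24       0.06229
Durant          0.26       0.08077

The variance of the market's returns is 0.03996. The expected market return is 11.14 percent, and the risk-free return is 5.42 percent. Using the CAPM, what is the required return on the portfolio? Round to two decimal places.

β_Wren = 0.07983 / 0.03996 = 1.9977
β_Larkin = 0.03758 / 0.03996 = 0.9404
β_Maddox = 0.06229 / 0.03996 = 1.5588
β_Durant = 0.08077 / 0.03996 = 2.0213
β_P = Σ w_i β_i = 0.31×1.9977 + 0.19×0.9404 + 0.24×1.5588 + 0.26×2.0213 = 1.6976
MRP = 11.14% − 5.42% = 5.72%
E(R_P) = R_f + β_P × MRP = 5.42% + 1.6976 × 5.72% = 15.13%

15.13%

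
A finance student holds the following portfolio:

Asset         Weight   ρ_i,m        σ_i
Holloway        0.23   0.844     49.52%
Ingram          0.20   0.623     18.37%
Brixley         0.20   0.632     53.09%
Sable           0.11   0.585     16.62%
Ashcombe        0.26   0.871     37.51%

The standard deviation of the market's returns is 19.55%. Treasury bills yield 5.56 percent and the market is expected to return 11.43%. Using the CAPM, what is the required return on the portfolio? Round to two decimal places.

14.02%

β_Holloway = 0.844 × 49.52% / 19.55% = 2.1378
β_Ingram = 0.623 × 18.37% / 19.55% = 0.5854
β_Brixley = 0.632 × 53.09% / 19.55% = 1.7163
β_Sable = 0.585 × 16.62% / 19.55% = 0.4973
β_Ashcombe = 0.871 × 37.51% / 19.55% = 1.6712
β_P = Σ w_i β_i = 0.23×2.1378 + 0.20×0.5854 + 0.20×1.7163 + 0.11×0.4973 + 0.26×1.6712 = 1.4412
MRP = 11.43% − 5.56% = 5.87%
E(R_P) = R_f + β_P × MRP = 5.56% + 1.4412 × 5.87% = 14.02%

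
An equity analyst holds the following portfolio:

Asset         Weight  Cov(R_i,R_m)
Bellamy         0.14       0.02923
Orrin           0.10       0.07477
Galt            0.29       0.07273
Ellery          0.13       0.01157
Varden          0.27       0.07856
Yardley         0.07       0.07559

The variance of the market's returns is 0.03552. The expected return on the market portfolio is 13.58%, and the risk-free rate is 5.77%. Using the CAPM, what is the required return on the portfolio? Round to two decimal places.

β_Bellamy = 0.02923 / 0.03552 = 0.8229
β_Orrin = 0.07477 / 0.03552 = 2.1050
β_Galt = 0.07273 / 0.03552 = 2.0476
β_Ellery = 0.01157 / 0.03552 = 0.3257
β_Varden = 0.07856 / 0.03552 = 2.2117
β_Yardley = 0.07559 / 0.03552 = 2.1281
β_P = Σ w_i β_i = 0.14×0.8229 + 0.10×2.1050 + 0.29×2.0476 + 0.13×0.3257 + 0.27×2.2117 + 0.07×2.1281 = 1.7080
MRP = 13.58% − 5.77% = 7.81%
E(R_P) = R_f + β_P × MRP = 5.77% + 1.7080 × 7.81% = 19.11%

19.11%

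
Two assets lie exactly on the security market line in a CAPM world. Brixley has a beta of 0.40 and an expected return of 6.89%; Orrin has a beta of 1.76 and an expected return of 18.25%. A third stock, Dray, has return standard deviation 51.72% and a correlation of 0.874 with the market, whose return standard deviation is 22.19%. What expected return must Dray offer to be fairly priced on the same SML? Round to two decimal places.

20.56%

MRP = (18.25% − 6.89%) / (1.76 − 0.40) = 8.3529%
R_f = 6.89% − 0.40 × 8.3529% = 3.5488%
β_Dray = ρ·σ_i/σ_m = 0.874 × 51.72 / 22.19 = 2.0371
E(R_Dray) = R_f + β × MRP = 3.5488% + 2.0371 × 8.3529% = 20.56%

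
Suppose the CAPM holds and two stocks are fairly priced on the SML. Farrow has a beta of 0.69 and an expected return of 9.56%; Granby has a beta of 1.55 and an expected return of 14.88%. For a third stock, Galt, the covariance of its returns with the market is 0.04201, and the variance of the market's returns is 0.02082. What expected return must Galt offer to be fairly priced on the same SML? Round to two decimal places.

MRP = (14.88% − 9.56%) / (1.55 − 0.69) = 6.1860%
R_f = 9.56% − 0.69 × 6.1860% = 5.2917%
β_Galt = Cov / Var(R_m) = 0.04201 / 0.02082 = 2.0178
E(R_Galt) = R_f + β × MRP = 5.2917% + 2.0178 × 6.1860% = 17.77%

17.77%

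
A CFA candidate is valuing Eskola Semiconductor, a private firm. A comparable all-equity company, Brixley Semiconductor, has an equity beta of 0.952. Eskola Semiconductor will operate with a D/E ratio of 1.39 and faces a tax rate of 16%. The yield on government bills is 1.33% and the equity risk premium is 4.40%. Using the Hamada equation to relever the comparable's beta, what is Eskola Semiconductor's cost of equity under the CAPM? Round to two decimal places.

β_L = β_U × [1 + (1 − t)(D/E)] = 0.952 × [1 + (1 − 0.16) × 1.39]
    = 0.952 × [1 + 0.84 × 1.39] = 0.952 × 2.1676 = 2.0636
E(R) = R_f + β_L × MRP = 1.33% + 2.0636 × 4.40% = 10.41%

10.41%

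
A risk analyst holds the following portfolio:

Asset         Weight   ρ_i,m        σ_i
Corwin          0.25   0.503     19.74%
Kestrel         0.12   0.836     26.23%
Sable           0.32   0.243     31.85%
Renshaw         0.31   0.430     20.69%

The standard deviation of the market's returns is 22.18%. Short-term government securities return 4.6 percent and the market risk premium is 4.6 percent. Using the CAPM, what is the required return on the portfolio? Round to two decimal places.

6.75%

β_Corwin = 0.503 × 19.74% / 22.18% = 0.4477
β_Kestrel = 0.836 × 26.23% / 22.18% = 0.9887
β_Sable = 0.243 × 31.85% / 22.18% = 0.3489
β_Renshaw = 0.430 × 20.69% / 22.18% = 0.4011
β_P = Σ w_i β_i = 0.25×0.4477 + 0.12×0.9887 + 0.32×0.3489 + 0.31×0.4011 = 0.4666
E(R_P) = R_f + β_P × MRP = 4.6% + 0.4666 × 4.6% = 6.75%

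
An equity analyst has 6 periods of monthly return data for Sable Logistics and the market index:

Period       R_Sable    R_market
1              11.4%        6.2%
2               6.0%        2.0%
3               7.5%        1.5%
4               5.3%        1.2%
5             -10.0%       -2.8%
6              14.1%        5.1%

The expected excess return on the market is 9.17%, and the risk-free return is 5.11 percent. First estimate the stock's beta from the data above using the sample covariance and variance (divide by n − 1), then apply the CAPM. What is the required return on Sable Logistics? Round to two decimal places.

Mean R_i = (11.4 + 6.0 + 7.5 + 5.3 − 10.0 + 14.1) / 6 = 5.7167%
Mean R_m = (6.2 + 2.0 + 1.5 + 1.2 − 2.8 + 5.1) / 6 = 2.2000%
Σ(R_i − R̄_i)(R_m − R̄_m) = 124.7400  ⇒  Cov = 124.7400 / 5 = 24.9480
Σ(R_m − R̄_m)² = 50.9400  ⇒  Var(R_m) = 50.9400 / 5 = 10.1880
β = Cov / Var(R_m) = 24.9480 / 10.1880 = 2.4488
E(R) = R_f + β × MRP = 5.11% + 2.4488 × 9.17% = 27.57%

27.57%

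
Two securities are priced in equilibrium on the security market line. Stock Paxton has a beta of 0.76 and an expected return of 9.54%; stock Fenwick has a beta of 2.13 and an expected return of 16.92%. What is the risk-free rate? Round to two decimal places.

Both satisfy E(R) = R_f + β·MRP, so the slope of the SML is
MRP = (16.92% − 9.54%) / (2.13 − 0.76) = 7.38% / 1.37 = 5.3869%
R_f = E(R_Paxton) − β_Paxton·MRP = 9.54% − 0.76 × 5.3869% = 5.4460%

5.45%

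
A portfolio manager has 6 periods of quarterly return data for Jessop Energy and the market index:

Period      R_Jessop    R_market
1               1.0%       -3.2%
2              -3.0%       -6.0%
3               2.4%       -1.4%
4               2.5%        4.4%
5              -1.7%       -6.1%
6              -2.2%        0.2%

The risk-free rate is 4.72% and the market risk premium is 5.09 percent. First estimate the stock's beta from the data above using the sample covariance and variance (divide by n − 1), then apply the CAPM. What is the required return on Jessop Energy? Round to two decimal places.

6.64%

Mean R_i = (1.0 − 3.0 + 2.4 + 2.5 − 1.7 − 2.2) / 6 = -0.1667%
Mean R_m = (-3.2 − 6.0 − 1.4 + 4.4 − 6.1 + 0.2) / 6 = -2.0167%
Σ(R_i − R̄_i)(R_m − R̄_m) = 30.3533  ⇒  Cov = 30.3533 / 5 = 6.0707
Σ(R_m − R̄_m)² = 80.4083  ⇒  Var(R_m) = 80.4083 / 5 = 16.0817
β = Cov / Var(R_m) = 6.0707 / 16.0817 = 0.3775
E(R) = R_f + β × MRP = 4.72% + 0.3775 × 5.09% = 6.64%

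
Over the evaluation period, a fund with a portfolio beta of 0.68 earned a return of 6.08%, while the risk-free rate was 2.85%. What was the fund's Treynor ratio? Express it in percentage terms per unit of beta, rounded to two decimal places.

4.75%

Treynor = (R_P − R_f) / β_P = (6.08% − 2.85%) / 0.6800 = 3.23% / 0.6800 = 4.75%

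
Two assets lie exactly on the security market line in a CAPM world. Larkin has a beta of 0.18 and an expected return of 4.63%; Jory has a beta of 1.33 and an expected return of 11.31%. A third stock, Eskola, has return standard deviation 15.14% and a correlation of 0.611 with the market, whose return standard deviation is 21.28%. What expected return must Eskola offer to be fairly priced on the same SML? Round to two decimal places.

MRP = (11.31% − 4.63%) / (1.33 − 0.18) = 5.8087%
R_f = 4.63% − 0.18 × 5.8087% = 3.5844%
β_Eskola = ρ·σ_i/σ_m = 0.611 × 15.14 / 21.28 = 0.4347
E(R_Eskola) = R_f + β × MRP = 3.5844% + 0.4347 × 5.8087% = 6.11%

6.11%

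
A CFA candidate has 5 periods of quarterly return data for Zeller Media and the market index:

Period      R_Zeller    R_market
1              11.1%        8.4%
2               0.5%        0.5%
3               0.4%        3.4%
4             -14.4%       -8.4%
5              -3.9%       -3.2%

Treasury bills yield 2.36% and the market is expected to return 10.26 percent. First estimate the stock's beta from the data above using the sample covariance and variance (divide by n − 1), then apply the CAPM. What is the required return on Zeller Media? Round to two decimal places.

13.46%

Mean R_i = (11.1 + 0.5 + 0.4 − 14.4 − 3.9) / 5 = -1.2600%
Mean R_m = (8.4 + 0.5 + 3.4 − 8.4 − 3.2) / 5 = 0.1400%
Σ(R_i − R̄_i)(R_m − R̄_m) = 229.1720  ⇒  Cov = 229.1720 / 4 = 57.2930
Σ(R_m − R̄_m)² = 163.0720  ⇒  Var(R_m) = 163.0720 / 4 = 40.7680
β = Cov / Var(R_m) = 57.2930 / 40.7680 = 1.4053
MRP = 10.26% − 2.36% = 7.90%
E(R) = R_f + β × MRP = 2.36% + 1.4053 × 7.90% = 13.46%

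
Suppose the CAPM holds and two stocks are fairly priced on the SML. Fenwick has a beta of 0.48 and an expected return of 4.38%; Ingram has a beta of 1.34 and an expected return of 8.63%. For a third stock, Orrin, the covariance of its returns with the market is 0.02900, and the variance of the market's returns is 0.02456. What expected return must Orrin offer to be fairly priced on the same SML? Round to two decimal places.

MRP = (8.63% − 4.38%) / (1.34 − 0.48) = 4.9419%
R_f = 4.38% − 0.48 × 4.9419% = 2.0079%
β_Orrin = Cov / Var(R_m) = 0.02900 / 0.02456 = 1.1808
E(R_Orrin) = R_f + β × MRP = 2.0079% + 1.1808 × 4.9419% = 7.84%

7.84%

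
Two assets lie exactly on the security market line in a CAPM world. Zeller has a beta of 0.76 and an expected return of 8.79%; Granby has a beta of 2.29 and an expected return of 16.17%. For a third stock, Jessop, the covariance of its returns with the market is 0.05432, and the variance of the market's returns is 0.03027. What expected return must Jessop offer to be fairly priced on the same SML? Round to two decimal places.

MRP = (16.17% − 8.79%) / (2.29 − 0.76) = 4.8235%
R_f = 8.79% − 0.76 × 4.8235% = 5.1241%
β_Jessop = Cov / Var(R_m) = 0.05432 / 0.03027 = 1.7945
E(R_Jessop) = R_f + β × MRP = 5.1241% + 1.7945 × 4.8235% = 13.78%

13.78%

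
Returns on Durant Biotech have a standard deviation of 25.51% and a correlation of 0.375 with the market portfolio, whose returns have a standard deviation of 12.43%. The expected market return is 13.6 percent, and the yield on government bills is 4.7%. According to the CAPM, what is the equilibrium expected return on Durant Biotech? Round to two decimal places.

β = ρ × σ_i / σ_m = 0.375 × 25.51% / 12.43% = 0.7696
MRP = 13.6% − 4.7% = 8.90%
E(R) = 4.7% + 0.7696 × 8.9% = 11.55%

11.55%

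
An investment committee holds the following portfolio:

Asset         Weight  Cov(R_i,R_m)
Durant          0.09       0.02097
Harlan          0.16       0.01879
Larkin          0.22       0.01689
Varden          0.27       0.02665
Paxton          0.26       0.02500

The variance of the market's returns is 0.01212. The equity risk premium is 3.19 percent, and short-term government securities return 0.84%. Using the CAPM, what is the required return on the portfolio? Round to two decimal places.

6.71%

β_Durant = 0.02097 / 0.01212 = 1.7302
β_Harlan = 0.01879 / 0.01212 = 1.5503
β_Larkin = 0.01689 / 0.01212 = 1.3936
β_Varden = 0.02665 / 0.01212 = 2.1988
β_Paxton = 0.02500 / 0.01212 = 2.0627
β_P = Σ w_i β_i = 0.09×1.7302 + 0.16×1.5503 + 0.22×1.3936 + 0.27×2.1988 + 0.26×2.0627 = 1.8403
E(R_P) = R_f + β_P × MRP = 0.84% + 1.8403 × 3.19% = 6.71%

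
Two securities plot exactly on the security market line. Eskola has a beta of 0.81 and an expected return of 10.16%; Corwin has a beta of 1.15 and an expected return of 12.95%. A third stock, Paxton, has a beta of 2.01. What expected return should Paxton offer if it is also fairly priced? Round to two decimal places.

20.01%

MRP (SML slope) = (12.95% − 10.16%) / (1.15 − 0.81) = 2.79% / 0.34 = 8.2059%
R_f (intercept) = 10.16% − 0.81 × 8.2059% = 3.5132%
E(R_Paxton) = R_f + β × MRP = 3.5132% + 2.01 × 8.2059% = 20.01%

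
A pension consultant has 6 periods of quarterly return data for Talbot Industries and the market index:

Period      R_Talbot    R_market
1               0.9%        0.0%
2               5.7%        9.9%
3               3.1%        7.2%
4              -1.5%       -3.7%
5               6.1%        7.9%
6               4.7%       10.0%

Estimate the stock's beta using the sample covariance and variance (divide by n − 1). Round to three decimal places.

0.494

Mean R_i = (0.9 + 5.7 + 3.1 − 1.5 + 6.1 + 4.7) / 6 = 3.1667%
Mean R_m = (0.0 + 9.9 + 7.2 − 3.7 + 7.9 + 10.0) / 6 = 5.2167%
Σ(R_i − R̄_i)(R_m − R̄_m) = 80.3733  ⇒  Cov = 80.3733 / 5 = 16.0747
Σ(R_m − R̄_m)² = 162.6683  ⇒  Var(R_m) = 162.6683 / 5 = 32.5337
β = Cov / Var(R_m) = 16.0747 / 32.5337 = 0.4941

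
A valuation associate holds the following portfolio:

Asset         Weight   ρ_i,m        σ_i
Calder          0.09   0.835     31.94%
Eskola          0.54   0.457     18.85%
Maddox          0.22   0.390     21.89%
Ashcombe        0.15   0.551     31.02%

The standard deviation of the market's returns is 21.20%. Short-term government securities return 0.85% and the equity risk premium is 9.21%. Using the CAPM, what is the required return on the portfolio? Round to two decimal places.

β_Calder = 0.835 × 31.94% / 21.20% = 1.2580
β_Eskola = 0.457 × 18.85% / 21.20% = 0.4063
β_Maddox = 0.390 × 21.89% / 21.20% = 0.4027
β_Ashcombe = 0.551 × 31.02% / 21.20% = 0.8062
β_P = Σ w_i β_i = 0.09×1.2580 + 0.54×0.4063 + 0.22×0.4027 + 0.15×0.8062 = 0.5421
E(R_P) = R_f + β_P × MRP = 0.85% + 0.5421 × 9.21% = 5.84%

5.84%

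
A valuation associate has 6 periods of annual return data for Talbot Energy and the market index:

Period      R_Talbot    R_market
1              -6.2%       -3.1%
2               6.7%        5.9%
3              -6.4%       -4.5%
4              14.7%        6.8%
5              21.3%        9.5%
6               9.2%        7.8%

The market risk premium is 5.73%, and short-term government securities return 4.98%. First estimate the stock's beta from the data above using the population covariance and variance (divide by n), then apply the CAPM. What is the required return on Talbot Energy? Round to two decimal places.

15.10%

Mean R_i = (-6.2 + 6.7 − 6.4 + 14.7 + 21.3 + 9.2) / 6 = 6.5500%
Mean R_m = (-3.1 + 5.9 − 4.5 + 6.8 + 9.5 + 7.8) / 6 = 3.7333%
Σ(R_i − R̄_i)(R_m − R̄_m) = 314.9000  ⇒  Cov = 314.9000 / 6 = 52.4833
Σ(R_m − R̄_m)² = 178.3733  ⇒  Var(R_m) = 178.3733 / 6 = 29.7289
β = Cov / Var(R_m) = 52.4833 / 29.7289 = 1.7654
E(R) = R_f + β × MRP = 4.98% + 1.7654 × 5.73% = 15.10%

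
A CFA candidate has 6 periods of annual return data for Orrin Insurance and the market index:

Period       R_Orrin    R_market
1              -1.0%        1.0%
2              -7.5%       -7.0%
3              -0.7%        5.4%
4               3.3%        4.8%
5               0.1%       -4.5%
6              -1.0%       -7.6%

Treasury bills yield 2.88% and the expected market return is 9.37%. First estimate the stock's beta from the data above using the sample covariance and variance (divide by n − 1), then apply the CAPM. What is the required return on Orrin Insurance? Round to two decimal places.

5.24%

Mean R_i = (-1.0 − 7.5 − 0.7 + 3.3 + 0.1 − 1.0) / 6 = -1.1333%
Mean R_m = (1.0 − 7.0 + 5.4 + 4.8 − 4.5 − 7.6) / 6 = -1.3167%
Σ(R_i − R̄_i)(R_m − R̄_m) = 61.7567  ⇒  Cov = 61.7567 / 5 = 12.3513
Σ(R_m − R̄_m)² = 169.8083  ⇒  Var(R_m) = 169.8083 / 5 = 33.9617
β = Cov / Var(R_m) = 12.3513 / 33.9617 = 0.3637
MRP = 9.37% − 2.88% = 6.49%
E(R) = R_f + β × MRP = 2.88% + 0.3637 × 6.49% = 5.24%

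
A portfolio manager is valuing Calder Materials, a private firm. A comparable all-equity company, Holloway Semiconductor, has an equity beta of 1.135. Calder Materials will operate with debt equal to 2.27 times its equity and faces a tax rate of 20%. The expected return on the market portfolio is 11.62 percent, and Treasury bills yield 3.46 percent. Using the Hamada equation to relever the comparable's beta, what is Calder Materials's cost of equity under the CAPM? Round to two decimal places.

29.54%

β_L = β_U × [1 + (1 − t)(D/E)] = 1.135 × [1 + (1 − 0.20) × 2.27]
    = 1.135 × [1 + 0.80 × 2.27] = 1.135 × 2.8160 = 3.1962
MRP = 11.62% − 3.46% = 8.16%
E(R) = R_f + β_L × MRP = 3.46% + 3.1962 × 8.16% = 29.54%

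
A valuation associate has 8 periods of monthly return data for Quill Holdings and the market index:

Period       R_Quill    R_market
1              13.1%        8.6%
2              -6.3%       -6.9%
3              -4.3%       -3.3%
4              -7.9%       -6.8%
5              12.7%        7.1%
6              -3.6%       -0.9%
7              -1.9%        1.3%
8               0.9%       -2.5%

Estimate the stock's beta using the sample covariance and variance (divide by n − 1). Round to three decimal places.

Mean R_i = (13.1 − 6.3 − 4.3 − 7.9 + 12.7 − 3.6 − 1.9 + 0.9) / 8 = 0.3375%
Mean R_m = (8.6 − 6.9 − 3.3 − 6.8 + 7.1 − 0.9 + 1.3 − 2.5) / 8 = -0.4250%
Σ(R_i − R̄_i)(R_m − R̄_m) = 313.8775  ⇒  Cov = 313.8775 / 7 = 44.8396
Σ(R_m − R̄_m)² = 236.4150  ⇒  Var(R_m) = 236.4150 / 7 = 33.7736
β = Cov / Var(R_m) = 44.8396 / 33.7736 = 1.3277

1.328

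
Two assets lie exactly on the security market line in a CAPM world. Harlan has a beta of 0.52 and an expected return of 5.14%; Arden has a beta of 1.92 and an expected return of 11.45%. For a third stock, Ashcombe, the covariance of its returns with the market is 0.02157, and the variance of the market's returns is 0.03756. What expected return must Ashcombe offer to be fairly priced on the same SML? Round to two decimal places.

MRP = (11.45% − 5.14%) / (1.92 − 0.52) = 4.5071%
R_f = 5.14% − 0.52 × 4.5071% = 2.7963%
β_Ashcombe = Cov / Var(R_m) = 0.02157 / 0.03756 = 0.5743
E(R_Ashcombe) = R_f + β × MRP = 2.7963% + 0.5743 × 4.5071% = 5.38%

5.38%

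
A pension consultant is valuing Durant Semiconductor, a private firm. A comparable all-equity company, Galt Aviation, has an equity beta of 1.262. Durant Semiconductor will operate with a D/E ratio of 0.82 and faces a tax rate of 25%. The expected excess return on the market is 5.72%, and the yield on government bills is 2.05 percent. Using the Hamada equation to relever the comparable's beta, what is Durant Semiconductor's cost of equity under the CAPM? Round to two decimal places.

β_L = β_U × [1 + (1 − t)(D/E)] = 1.262 × [1 + (1 − 0.25) × 0.82]
    = 1.262 × [1 + 0.75 × 0.82] = 1.262 × 1.6150 = 2.0381
E(R) = R_f + β_L × MRP = 2.05% + 2.0381 × 5.72% = 13.71%

13.71%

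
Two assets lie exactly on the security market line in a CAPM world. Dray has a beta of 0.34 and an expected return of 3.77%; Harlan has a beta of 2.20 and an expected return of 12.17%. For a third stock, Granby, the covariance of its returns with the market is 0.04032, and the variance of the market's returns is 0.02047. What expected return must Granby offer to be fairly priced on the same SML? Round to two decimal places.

MRP = (12.17% − 3.77%) / (2.20 − 0.34) = 4.5161%
R_f = 3.77% − 0.34 × 4.5161% = 2.2345%
β_Granby = Cov / Var(R_m) = 0.04032 / 0.02047 = 1.9697
E(R_Granby) = R_f + β × MRP = 2.2345% + 1.9697 × 4.5161% = 11.13%

11.13%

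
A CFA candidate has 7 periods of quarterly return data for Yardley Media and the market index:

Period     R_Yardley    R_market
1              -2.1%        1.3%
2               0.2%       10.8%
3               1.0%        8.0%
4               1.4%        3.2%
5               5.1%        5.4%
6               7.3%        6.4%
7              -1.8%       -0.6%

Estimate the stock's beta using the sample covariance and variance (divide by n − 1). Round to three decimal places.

0.350

Mean R_i = (-2.1 + 0.2 + 1.0 + 1.4 + 5.1 + 7.3 − 1.8) / 7 = 1.5857%
Mean R_m = (1.3 + 10.8 + 8.0 + 3.2 + 5.4 + 6.4 − 0.6) / 7 = 4.9286%
Σ(R_i − R̄_i)(R_m − R̄_m) = 32.5429  ⇒  Cov = 32.5429 / 6 = 5.4238
Σ(R_m − R̄_m)² = 93.0143  ⇒  Var(R_m) = 93.0143 / 6 = 15.5024
β = Cov / Var(R_m) = 5.4238 / 15.5024 = 0.3499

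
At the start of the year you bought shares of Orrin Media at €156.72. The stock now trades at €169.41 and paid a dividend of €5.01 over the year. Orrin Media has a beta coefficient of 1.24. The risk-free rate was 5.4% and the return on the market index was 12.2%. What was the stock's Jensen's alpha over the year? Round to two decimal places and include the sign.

-2.54%

Realised HPR = (P1 + D1 − P0) / P0 = (169.41 + 5.01 − 156.72) / 156.72 = 17.70 / 156.72 = 11.2940%
MRP = 12.2% − 5.4% = 6.80%
CAPM required = R_f + β·MRP = 5.4% + 1.24 × 6.8% = 13.8320%
α = realised − required = 11.2940% − 13.8320% = -2.54%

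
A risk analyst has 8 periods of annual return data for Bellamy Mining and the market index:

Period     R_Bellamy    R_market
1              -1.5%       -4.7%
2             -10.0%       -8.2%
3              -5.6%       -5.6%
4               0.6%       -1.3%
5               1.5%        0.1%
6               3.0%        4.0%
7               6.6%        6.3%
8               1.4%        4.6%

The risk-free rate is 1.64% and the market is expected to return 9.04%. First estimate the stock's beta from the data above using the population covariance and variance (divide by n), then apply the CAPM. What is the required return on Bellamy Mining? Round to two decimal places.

Mean R_i = (-1.5 − 10.0 − 5.6 + 0.6 + 1.5 + 3.0 + 6.6 + 1.4) / 8 = -0.5000%
Mean R_m = (-4.7 − 8.2 − 5.6 − 1.3 + 0.1 + 4.0 + 6.3 + 4.6) / 8 = -0.6000%
Σ(R_i − R̄_i)(R_m − R̄_m) = 177.4000  ⇒  Cov = 177.4000 / 8 = 22.1750
Σ(R_m − R̄_m)² = 196.3600  ⇒  Var(R_m) = 196.3600 / 8 = 24.5450
β = Cov / Var(R_m) = 22.1750 / 24.5450 = 0.9034
MRP = 9.04% − 1.64% = 7.40%
E(R) = R_f + β × MRP = 1.64% + 0.9034 × 7.40% = 8.33%

8.33%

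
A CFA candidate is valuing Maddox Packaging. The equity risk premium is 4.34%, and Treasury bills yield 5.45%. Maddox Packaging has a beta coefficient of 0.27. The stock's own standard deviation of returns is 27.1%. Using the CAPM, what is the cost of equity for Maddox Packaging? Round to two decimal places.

6.62%

E(R) = R_f + β × MRP = 5.45% + 0.27 × 4.34% = 6.62%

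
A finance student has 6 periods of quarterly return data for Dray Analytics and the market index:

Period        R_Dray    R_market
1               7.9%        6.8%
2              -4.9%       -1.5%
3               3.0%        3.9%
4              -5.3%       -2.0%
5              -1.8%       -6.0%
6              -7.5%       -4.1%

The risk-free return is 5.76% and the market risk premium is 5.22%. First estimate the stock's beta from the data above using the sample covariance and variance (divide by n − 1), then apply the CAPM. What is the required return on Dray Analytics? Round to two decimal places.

11.05%

Mean R_i = (7.9 − 4.9 + 3.0 − 5.3 − 1.8 − 7.5) / 6 = -1.4333%
Mean R_m = (6.8 − 1.5 + 3.9 − 2.0 − 6.0 − 4.1) / 6 = -0.4833%
Σ(R_i − R̄_i)(R_m − R̄_m) = 120.7633  ⇒  Cov = 120.7633 / 5 = 24.1527
Σ(R_m − R̄_m)² = 119.1083  ⇒  Var(R_m) = 119.1083 / 5 = 23.8217
β = Cov / Var(R_m) = 24.1527 / 23.8217 = 1.0139
E(R) = R_f + β × MRP = 5.76% + 1.0139 × 5.22% = 11.05%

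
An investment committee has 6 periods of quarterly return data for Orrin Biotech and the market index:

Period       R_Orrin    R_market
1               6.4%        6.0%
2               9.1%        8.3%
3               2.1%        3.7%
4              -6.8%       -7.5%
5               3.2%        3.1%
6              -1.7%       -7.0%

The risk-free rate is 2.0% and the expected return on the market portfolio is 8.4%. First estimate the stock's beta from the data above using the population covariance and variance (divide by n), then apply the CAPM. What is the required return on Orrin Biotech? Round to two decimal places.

7.12%

Mean R_i = (6.4 + 9.1 + 2.1 − 6.8 + 3.2 − 1.7) / 6 = 2.0500%
Mean R_m = (6.0 + 8.3 + 3.7 − 7.5 + 3.1 − 7.0) / 6 = 1.1000%
Σ(R_i − R̄_i)(R_m − R̄_m) = 180.9900  ⇒  Cov = 180.9900 / 6 = 30.1650
Σ(R_m − R̄_m)² = 226.1800  ⇒  Var(R_m) = 226.1800 / 6 = 37.6967
β = Cov / Var(R_m) = 30.1650 / 37.6967 = 0.8002
MRP = 8.4% − 2.0% = 6.40%
E(R) = R_f + β × MRP = 2.0% + 0.8002 × 6.4% = 7.12%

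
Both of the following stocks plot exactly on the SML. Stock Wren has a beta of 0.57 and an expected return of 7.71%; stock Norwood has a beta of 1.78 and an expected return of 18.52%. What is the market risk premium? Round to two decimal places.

Both satisfy E(R) = R_f + β·MRP, so the slope of the SML is
MRP = (18.52% − 7.71%) / (1.78 − 0.57) = 10.81% / 1.21 = 8.9339%

8.93%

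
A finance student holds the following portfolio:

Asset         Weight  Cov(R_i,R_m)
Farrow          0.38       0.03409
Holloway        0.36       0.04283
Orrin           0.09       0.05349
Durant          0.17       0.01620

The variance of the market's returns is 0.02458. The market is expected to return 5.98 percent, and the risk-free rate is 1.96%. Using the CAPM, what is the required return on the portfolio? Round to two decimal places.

7.84%

β_Farrow = 0.03409 / 0.02458 = 1.3869
β_Holloway = 0.04283 / 0.02458 = 1.7425
β_Orrin = 0.05349 / 0.02458 = 2.1762
β_Durant = 0.01620 / 0.02458 = 0.6591
β_P = Σ w_i β_i = 0.38×1.3869 + 0.36×1.7425 + 0.09×2.1762 + 0.17×0.6591 = 1.4622
MRP = 5.98% − 1.96% = 4.02%
E(R_P) = R_f + β_P × MRP = 1.96% + 1.4622 × 4.02% = 7.84%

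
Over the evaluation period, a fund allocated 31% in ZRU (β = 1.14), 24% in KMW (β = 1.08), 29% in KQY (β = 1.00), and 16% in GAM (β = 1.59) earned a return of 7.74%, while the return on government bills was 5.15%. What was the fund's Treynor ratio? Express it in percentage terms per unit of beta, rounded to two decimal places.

2.24%

β_P = 0.31×1.14 + 0.24×1.08 + 0.29×1.00 + 0.16×1.59 = 1.1570
Treynor = (R_P − R_f) / β_P = (7.74% − 5.15%) / 1.1570 = 2.59% / 1.1570 = 2.24%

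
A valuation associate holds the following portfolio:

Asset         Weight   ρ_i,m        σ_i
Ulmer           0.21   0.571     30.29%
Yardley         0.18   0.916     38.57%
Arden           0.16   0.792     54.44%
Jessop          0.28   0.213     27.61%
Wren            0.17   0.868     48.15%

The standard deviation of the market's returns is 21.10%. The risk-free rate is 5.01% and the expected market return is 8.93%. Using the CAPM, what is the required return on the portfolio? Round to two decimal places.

β_Ulmer = 0.571 × 30.29% / 21.10% = 0.8197
β_Yardley = 0.916 × 38.57% / 21.10% = 1.6744
β_Arden = 0.792 × 54.44% / 21.10% = 2.0434
β_Jessop = 0.213 × 27.61% / 21.10% = 0.2787
β_Wren = 0.868 × 48.15% / 21.10% = 1.9808
β_P = Σ w_i β_i = 0.21×0.8197 + 0.18×1.6744 + 0.16×2.0434 + 0.28×0.2787 + 0.17×1.9808 = 1.2152
MRP = 8.93% − 5.01% = 3.92%
E(R_P) = R_f + β_P × MRP = 5.01% + 1.2152 × 3.92% = 9.77%

9.77%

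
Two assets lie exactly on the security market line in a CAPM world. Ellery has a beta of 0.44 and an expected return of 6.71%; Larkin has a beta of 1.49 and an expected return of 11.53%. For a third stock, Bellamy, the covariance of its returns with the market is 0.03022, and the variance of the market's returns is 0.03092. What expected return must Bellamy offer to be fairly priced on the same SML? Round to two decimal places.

9.18%

MRP = (11.53% − 6.71%) / (1.49 − 0.44) = 4.5905%
R_f = 6.71% − 0.44 × 4.5905% = 4.6902%
β_Bellamy = Cov / Var(R_m) = 0.03022 / 0.03092 = 0.9774
E(R_Bellamy) = R_f + β × MRP = 4.6902% + 0.9774 × 4.5905% = 9.18%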